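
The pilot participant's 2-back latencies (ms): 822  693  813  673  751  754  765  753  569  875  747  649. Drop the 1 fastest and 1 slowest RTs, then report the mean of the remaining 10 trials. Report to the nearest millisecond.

Sorted: 569, 649, 673, 693, 747, 751, 753, 754, 765, 813, 822, 875
Drop lowest 1 (569) and highest 1 (875)
Remaining (n=10): Σ = 7420, mean = 7420/10 = 742.000

742 ms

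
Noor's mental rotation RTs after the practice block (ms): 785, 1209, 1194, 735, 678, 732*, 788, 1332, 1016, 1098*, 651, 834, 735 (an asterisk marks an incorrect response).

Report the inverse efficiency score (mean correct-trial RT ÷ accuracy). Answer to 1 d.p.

1069.8 ms

Correct trials (n=11): 785, 1209, 1194, 735, 678, 788, 1332, 1016, 651, 834, 735
Mean correct RT = 9957/11 = 905.1818 ms
Proportion correct = 11/13
IES = 905.1818 / (11/13) = 1069.760 ms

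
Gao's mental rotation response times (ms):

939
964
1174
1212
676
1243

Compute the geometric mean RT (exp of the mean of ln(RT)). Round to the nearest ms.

1013 ms

ln(RT): 6.8448, 6.8711, 7.0682, 7.1000, 6.5162, 7.1253
Mean ln(RT) = 41.5256/6 = 6.92093
Geometric mean = exp(6.92093) = 1013.26 ms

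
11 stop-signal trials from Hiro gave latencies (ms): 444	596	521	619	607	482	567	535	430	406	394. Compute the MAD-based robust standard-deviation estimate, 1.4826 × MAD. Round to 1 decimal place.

Sorted: 394, 406, 430, 444, 482, 521, 535, 567, 596, 607, 619 → median = 521
|x − 521| sorted: 0, 14, 39, 46, 75, 77, 86, 91, 98, 115, 127 → MAD = 77
Robust SD ≈ 1.4826 × 77 = 114.160

114.2 ms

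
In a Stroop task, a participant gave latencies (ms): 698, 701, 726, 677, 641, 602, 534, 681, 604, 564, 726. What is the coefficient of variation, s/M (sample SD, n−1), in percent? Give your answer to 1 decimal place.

n = 11, Σ = 7154, M = 650.3636
Σ(x−M)² = 43498.545; s = √(43498.545/10) = 65.9534
CV = 65.9534 / 650.3636 = 0.10141 = 10.141%

10.1%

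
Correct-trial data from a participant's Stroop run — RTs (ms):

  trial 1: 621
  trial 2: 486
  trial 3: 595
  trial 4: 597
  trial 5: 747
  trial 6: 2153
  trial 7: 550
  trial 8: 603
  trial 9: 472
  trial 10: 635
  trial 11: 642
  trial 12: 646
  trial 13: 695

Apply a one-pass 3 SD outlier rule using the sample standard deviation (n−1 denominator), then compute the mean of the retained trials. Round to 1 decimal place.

n = 13, ΣRT = 9442, M = 726.308
Σ(x−M)² = 2272514.77; s = √(2272514.77/12) = 435.174
Cutoffs: 726.308 ± 3·435.174 → [-579.2, 2031.8]
Outside: 2153 → excluded.
Retained (n=12): Σ = 7289, mean = 7289/12 = 607.417

607.4 ms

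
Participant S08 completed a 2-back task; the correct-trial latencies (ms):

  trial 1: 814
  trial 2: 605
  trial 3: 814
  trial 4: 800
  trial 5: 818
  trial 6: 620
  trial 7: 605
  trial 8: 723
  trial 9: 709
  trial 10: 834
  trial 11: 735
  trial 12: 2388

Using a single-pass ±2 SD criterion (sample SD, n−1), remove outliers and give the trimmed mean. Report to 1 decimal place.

734.3 ms

n = 12, ΣRT = 10465, M = 872.083
Σ(x−M)² = 2588148.92; s = √(2588148.92/11) = 485.063
Cutoffs: 872.083 ± 2·485.063 → [-98.0, 1842.2]
Outside: 2388 → excluded.
Retained (n=11): Σ = 8077, mean = 8077/11 = 734.273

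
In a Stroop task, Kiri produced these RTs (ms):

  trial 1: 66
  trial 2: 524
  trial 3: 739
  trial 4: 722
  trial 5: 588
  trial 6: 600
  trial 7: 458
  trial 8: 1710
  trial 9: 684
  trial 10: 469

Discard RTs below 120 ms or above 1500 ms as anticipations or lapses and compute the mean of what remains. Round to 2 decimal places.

598.00 ms

Excluded: 66, 1710
Retained (n=8): Σ = 4784
Mean = 4784/8 = 598.0000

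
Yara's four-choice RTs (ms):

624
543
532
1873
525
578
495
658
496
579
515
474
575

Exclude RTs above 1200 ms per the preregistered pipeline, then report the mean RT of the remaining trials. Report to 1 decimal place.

Excluded: 1873
Retained (n=12): Σ = 6594
Mean = 6594/12 = 549.5000

549.5 ms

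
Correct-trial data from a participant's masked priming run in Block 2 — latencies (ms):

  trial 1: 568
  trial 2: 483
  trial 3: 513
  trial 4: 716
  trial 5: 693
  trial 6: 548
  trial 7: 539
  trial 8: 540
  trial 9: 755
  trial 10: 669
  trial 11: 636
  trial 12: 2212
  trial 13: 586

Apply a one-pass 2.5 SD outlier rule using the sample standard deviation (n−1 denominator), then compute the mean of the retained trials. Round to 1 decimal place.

n = 13, ΣRT = 9458, M = 727.538
Σ(x−M)² = 2471775.23; s = √(2471775.23/12) = 453.852
Cutoffs: 727.538 ± 2.5·453.852 → [-407.1, 1862.2]
Outside: 2212 → excluded.
Retained (n=12): Σ = 7246, mean = 7246/12 = 603.833

603.8 ms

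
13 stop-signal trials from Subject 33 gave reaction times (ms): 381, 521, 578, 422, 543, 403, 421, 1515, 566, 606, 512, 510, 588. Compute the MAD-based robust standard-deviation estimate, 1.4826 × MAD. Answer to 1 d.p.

Sorted: 381, 403, 421, 422, 510, 512, 521, 543, 566, 578, 588, 606, 1515 → median = 521
|x − 521| sorted: 0, 9, 11, 22, 45, 57, 67, 85, 99, 100, 118, 140, 994 → MAD = 67
Robust SD ≈ 1.4826 × 67 = 99.334

99.3 ms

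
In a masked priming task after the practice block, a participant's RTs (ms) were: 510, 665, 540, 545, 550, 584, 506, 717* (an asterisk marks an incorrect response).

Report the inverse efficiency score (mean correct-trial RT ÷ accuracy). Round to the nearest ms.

Correct trials (n=7): 510, 665, 540, 545, 550, 584, 506
Mean correct RT = 3900/7 = 557.1429 ms
Proportion correct = 7/8
IES = 557.1429 / (7/8) = 636.735 ms

637 ms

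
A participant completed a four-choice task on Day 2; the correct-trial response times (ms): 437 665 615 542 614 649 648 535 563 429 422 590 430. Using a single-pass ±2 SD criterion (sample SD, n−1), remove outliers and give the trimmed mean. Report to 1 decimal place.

n = 13, ΣRT = 7139, M = 549.154
Σ(x−M)² = 101193.69; s = √(101193.69/12) = 91.830
Cutoffs: 549.154 ± 2·91.830 → [365.5, 732.8]
No RTs fall outside the cutoffs; all 13 retained. Mean = 7139/13 = 549.154

549.2 ms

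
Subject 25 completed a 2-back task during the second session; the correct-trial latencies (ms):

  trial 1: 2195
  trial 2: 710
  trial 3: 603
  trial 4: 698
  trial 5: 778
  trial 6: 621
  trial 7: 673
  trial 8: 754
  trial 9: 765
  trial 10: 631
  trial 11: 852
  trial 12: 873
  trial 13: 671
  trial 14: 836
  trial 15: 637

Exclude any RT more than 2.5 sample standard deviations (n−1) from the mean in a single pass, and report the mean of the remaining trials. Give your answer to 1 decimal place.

721.6 ms

n = 15, ΣRT = 12297, M = 819.800
Σ(x−M)² = 2130552.40; s = √(2130552.40/14) = 390.106
Cutoffs: 819.800 ± 2.5·390.106 → [-155.5, 1795.1]
Outside: 2195 → excluded.
Retained (n=14): Σ = 10102, mean = 10102/14 = 721.571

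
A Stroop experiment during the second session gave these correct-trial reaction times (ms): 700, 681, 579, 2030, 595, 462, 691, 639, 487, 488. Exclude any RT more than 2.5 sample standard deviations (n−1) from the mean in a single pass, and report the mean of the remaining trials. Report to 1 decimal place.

n = 10, ΣRT = 7352, M = 735.200
Σ(x−M)² = 1933295.60; s = √(1933295.60/9) = 463.477
Cutoffs: 735.200 ± 2.5·463.477 → [-423.5, 1893.9]
Outside: 2030 → excluded.
Retained (n=9): Σ = 5322, mean = 5322/9 = 591.333

591.3 ms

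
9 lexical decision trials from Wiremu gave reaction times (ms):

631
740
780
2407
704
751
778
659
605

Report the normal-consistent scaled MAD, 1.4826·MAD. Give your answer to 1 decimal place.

Sorted: 605, 631, 659, 704, 740, 751, 778, 780, 2407 → median = 740
|x − 740| sorted: 0, 11, 36, 38, 40, 81, 109, 135, 1667 → MAD = 40
Robust SD ≈ 1.4826 × 40 = 59.304

59.3 ms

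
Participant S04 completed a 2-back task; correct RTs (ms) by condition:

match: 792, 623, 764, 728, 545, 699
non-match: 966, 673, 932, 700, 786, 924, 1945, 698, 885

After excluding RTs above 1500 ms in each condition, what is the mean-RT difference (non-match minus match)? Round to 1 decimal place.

non-match: exclude 1945
M(match) = 4151/6 = 691.833
M(non-match) = 6564/8 = 820.500
Difference = 820.500 − 691.833 = 128.667 ms

128.7 ms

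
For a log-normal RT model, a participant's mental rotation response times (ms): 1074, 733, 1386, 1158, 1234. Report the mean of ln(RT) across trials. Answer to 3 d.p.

6.997

ln(RT): 6.9791, 6.5971, 7.2342, 7.0544, 7.1180
Σ ln(RT) = 34.9829
Mean = 34.9829/5 = 6.99659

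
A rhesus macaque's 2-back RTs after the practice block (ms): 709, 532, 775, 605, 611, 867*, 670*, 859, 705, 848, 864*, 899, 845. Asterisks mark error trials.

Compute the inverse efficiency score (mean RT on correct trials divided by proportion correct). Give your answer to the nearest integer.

960 ms

Correct trials (n=10): 709, 532, 775, 605, 611, 859, 705, 848, 899, 845
Mean correct RT = 7388/10 = 738.8000 ms
Proportion correct = 10/13
IES = 738.8000 / (10/13) = 960.440 ms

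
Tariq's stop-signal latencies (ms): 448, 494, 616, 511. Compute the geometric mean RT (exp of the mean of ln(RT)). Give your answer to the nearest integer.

ln(RT): 6.1048, 6.2025, 6.4232, 6.2364
Mean ln(RT) = 24.9669/4 = 6.24174
Geometric mean = exp(6.24174) = 513.75 ms

514 ms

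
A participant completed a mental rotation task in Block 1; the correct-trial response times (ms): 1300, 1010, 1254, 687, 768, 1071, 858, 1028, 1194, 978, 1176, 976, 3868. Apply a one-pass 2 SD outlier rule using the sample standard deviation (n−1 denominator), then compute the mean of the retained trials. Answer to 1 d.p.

n = 13, ΣRT = 16168, M = 1243.692
Σ(x−M)² = 7855476.77; s = √(7855476.77/12) = 809.088
Cutoffs: 1243.692 ± 2·809.088 → [-374.5, 2861.9]
Outside: 3868 → excluded.
Retained (n=12): Σ = 12300, mean = 12300/12 = 1025.000

1025.0 ms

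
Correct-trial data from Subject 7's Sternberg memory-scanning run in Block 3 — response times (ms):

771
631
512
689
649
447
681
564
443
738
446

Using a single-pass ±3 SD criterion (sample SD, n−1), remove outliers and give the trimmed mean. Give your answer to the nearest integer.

n = 11, ΣRT = 6571, M = 597.364
Σ(x−M)² = 146866.55; s = √(146866.55/10) = 121.189
Cutoffs: 597.364 ± 3·121.189 → [233.8, 960.9]
No RTs fall outside the cutoffs; all 11 retained. Mean = 6571/11 = 597.364

597 ms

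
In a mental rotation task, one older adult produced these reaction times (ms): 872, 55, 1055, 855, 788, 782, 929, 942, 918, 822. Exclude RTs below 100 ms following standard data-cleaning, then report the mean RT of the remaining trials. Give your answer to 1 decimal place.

Excluded: 55
Retained (n=9): Σ = 7963
Mean = 7963/9 = 884.7778

884.8 ms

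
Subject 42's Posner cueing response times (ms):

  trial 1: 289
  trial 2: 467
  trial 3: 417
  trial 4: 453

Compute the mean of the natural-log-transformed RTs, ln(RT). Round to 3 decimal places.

ln(RT): 5.6664, 6.1463, 6.0331, 6.1159
Σ ln(RT) = 23.9617
Mean = 23.9617/4 = 5.99043

5.990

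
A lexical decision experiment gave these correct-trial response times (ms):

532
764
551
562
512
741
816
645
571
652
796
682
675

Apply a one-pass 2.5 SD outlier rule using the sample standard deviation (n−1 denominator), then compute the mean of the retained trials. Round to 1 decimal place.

n = 13, ΣRT = 8499, M = 653.769
Σ(x−M)² = 128396.31; s = √(128396.31/12) = 103.439
Cutoffs: 653.769 ± 2.5·103.439 → [395.2, 912.4]
No RTs fall outside the cutoffs; all 13 retained. Mean = 8499/13 = 653.769

653.8 ms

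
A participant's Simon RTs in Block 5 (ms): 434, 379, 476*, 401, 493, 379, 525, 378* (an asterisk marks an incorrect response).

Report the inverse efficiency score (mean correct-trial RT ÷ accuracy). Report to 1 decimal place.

580.2 ms

Correct trials (n=6): 434, 379, 401, 493, 379, 525
Mean correct RT = 2611/6 = 435.1667 ms
Proportion correct = 6/8
IES = 435.1667 / (6/8) = 580.222 ms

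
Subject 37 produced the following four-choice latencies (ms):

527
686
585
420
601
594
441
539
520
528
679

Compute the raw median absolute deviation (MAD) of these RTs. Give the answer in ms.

Sorted: 420, 441, 520, 527, 528, 539, 585, 594, 601, 679, 686 → median = 539
|x − 539|: 12, 147, 46, 119, 62, 55, 98, 0, 19, 11, 140
Sorted deviations: 0, 11, 12, 19, 46, 55, 62, 98, 119, 140, 147 → MAD = 55

55 ms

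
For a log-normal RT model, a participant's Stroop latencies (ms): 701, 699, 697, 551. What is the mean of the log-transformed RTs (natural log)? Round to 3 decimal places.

ln(RT): 6.5525, 6.5497, 6.5468, 6.3117
Σ ln(RT) = 25.9607
Mean = 25.9607/4 = 6.49017

6.490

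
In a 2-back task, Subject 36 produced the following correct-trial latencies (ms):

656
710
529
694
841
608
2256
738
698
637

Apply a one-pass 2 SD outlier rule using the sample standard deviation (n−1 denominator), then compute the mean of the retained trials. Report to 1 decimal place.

n = 10, ΣRT = 8367, M = 836.700
Σ(x−M)² = 2299342.10; s = √(2299342.10/9) = 505.453
Cutoffs: 836.700 ± 2·505.453 → [-174.2, 1847.6]
Outside: 2256 → excluded.
Retained (n=9): Σ = 6111, mean = 6111/9 = 679.000

679.0 ms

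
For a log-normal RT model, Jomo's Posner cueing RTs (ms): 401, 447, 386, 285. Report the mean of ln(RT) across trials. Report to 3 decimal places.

5.926

ln(RT): 5.9940, 6.1026, 5.9558, 5.6525
Σ ln(RT) = 23.7048
Mean = 23.7048/4 = 5.92621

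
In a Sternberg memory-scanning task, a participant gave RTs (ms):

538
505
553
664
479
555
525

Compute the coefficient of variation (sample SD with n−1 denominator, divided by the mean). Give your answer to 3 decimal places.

n = 7, Σ = 3819, M = 545.5714
Σ(x−M)² = 20727.714; s = √(20727.714/6) = 58.7760
CV = 58.7760 / 545.5714 = 0.10773

0.108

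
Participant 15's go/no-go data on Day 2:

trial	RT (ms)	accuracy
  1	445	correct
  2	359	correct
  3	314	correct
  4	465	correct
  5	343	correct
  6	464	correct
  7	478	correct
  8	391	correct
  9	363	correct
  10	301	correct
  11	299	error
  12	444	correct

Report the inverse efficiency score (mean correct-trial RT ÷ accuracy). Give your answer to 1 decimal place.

433.1 ms

Correct trials (n=11): 445, 359, 314, 465, 343, 464, 478, 391, 363, 301, 444
Mean correct RT = 4367/11 = 397.0000 ms
Proportion correct = 11/12
IES = 397.0000 / (11/12) = 433.091 ms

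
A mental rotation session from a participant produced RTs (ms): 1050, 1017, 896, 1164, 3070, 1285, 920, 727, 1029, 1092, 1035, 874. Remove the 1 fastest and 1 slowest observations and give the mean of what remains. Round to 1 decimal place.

Sorted: 727, 874, 896, 920, 1017, 1029, 1035, 1050, 1092, 1164, 1285, 3070
Drop lowest 1 (727) and highest 1 (3070)
Remaining (n=10): Σ = 10362, mean = 10362/10 = 1036.200

1036.2 ms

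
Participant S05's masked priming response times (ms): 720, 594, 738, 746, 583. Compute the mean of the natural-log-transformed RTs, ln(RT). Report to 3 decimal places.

ln(RT): 6.5793, 6.3869, 6.6039, 6.6147, 6.3682
Σ ln(RT) = 32.5530
Mean = 32.5530/5 = 6.51060

6.511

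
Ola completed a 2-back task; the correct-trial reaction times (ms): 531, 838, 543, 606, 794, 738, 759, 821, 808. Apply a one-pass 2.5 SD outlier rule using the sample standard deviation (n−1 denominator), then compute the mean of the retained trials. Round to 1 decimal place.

715.3 ms

n = 9, ΣRT = 6438, M = 715.333
Σ(x−M)² = 119040.00; s = √(119040.00/8) = 121.984
Cutoffs: 715.333 ± 2.5·121.984 → [410.4, 1020.3]
No RTs fall outside the cutoffs; all 9 retained. Mean = 6438/9 = 715.333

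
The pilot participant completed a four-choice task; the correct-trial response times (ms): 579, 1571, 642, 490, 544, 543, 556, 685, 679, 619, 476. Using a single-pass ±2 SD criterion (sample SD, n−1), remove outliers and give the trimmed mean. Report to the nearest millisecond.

n = 11, ΣRT = 7384, M = 671.273
Σ(x−M)² = 938792.18; s = √(938792.18/10) = 306.397
Cutoffs: 671.273 ± 2·306.397 → [58.5, 1284.1]
Outside: 1571 → excluded.
Retained (n=10): Σ = 5813, mean = 5813/10 = 581.300

581 ms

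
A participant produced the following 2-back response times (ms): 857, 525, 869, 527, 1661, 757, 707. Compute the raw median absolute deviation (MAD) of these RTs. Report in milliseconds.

112 ms

Sorted: 525, 527, 707, 757, 857, 869, 1661 → median = 757
|x − 757|: 100, 232, 112, 230, 904, 0, 50
Sorted deviations: 0, 50, 100, 112, 230, 232, 904 → MAD = 112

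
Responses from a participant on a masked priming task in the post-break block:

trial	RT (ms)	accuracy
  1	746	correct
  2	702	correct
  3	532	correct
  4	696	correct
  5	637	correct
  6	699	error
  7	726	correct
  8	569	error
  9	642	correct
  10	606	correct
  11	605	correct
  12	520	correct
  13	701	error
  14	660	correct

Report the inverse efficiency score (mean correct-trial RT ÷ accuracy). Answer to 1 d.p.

Correct trials (n=11): 746, 702, 532, 696, 637, 726, 642, 606, 605, 520, 660
Mean correct RT = 7072/11 = 642.9091 ms
Proportion correct = 11/14
IES = 642.9091 / (11/14) = 818.248 ms

818.2 ms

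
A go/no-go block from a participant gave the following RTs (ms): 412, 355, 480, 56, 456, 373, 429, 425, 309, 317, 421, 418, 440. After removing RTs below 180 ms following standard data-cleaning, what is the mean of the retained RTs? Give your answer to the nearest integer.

Excluded: 56
Retained (n=12): Σ = 4835
Mean = 4835/12 = 402.9167

403 ms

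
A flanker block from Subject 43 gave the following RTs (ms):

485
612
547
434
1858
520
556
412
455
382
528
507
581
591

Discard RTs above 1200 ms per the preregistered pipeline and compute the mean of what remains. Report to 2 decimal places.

Excluded: 1858
Retained (n=13): Σ = 6610
Mean = 6610/13 = 508.4615

508.46 ms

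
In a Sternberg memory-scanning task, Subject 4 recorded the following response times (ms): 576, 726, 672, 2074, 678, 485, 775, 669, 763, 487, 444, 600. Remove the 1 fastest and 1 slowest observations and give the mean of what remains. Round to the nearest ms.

Sorted: 444, 485, 487, 576, 600, 669, 672, 678, 726, 763, 775, 2074
Drop lowest 1 (444) and highest 1 (2074)
Remaining (n=10): Σ = 6431, mean = 6431/10 = 643.100

643 ms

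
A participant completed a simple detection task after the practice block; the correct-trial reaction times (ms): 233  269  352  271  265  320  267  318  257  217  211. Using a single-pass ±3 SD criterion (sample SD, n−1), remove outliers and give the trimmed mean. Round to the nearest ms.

n = 11, ΣRT = 2980, M = 270.909
Σ(x−M)² = 19382.91; s = √(19382.91/10) = 44.026
Cutoffs: 270.909 ± 3·44.026 → [138.8, 403.0]
No RTs fall outside the cutoffs; all 11 retained. Mean = 2980/11 = 270.909

271 ms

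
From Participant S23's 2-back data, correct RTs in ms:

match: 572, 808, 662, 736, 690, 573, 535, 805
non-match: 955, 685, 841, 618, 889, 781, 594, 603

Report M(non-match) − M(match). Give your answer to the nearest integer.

M(match) = 5381/8 = 672.625
M(non-match) = 5966/8 = 745.750
Difference = 745.750 − 672.625 = 73.125 ms

73 ms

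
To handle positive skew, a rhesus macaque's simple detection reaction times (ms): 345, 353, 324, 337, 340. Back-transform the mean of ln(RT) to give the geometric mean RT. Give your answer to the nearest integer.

ln(RT): 5.8435, 5.8665, 5.7807, 5.8201, 5.8289
Mean ln(RT) = 29.1398/5 = 5.82796
Geometric mean = exp(5.82796) = 339.66 ms

340 ms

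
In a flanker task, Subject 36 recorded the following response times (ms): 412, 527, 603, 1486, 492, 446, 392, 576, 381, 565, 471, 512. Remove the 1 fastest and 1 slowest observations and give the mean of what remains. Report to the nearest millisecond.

Sorted: 381, 392, 412, 446, 471, 492, 512, 527, 565, 576, 603, 1486
Drop lowest 1 (381) and highest 1 (1486)
Remaining (n=10): Σ = 4996, mean = 4996/10 = 499.600

500 ms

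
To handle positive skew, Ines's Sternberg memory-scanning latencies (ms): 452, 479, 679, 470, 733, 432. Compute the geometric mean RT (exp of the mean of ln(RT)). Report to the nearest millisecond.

529 ms

ln(RT): 6.1137, 6.1717, 6.5206, 6.1527, 6.5971, 6.0684
Mean ln(RT) = 37.6243/6 = 6.27072
Geometric mean = exp(6.27072) = 528.86 ms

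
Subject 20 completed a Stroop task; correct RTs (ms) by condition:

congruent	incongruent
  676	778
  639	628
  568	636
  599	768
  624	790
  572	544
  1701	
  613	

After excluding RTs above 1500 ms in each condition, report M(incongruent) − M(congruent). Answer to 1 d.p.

77.7 ms

congruent: exclude 1701
M(congruent) = 4291/7 = 613.000
M(incongruent) = 4144/6 = 690.667
Difference = 690.667 − 613.000 = 77.667 ms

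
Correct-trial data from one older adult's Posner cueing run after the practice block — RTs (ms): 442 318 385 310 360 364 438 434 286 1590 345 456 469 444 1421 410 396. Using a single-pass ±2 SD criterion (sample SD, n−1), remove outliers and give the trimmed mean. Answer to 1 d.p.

390.5 ms

n = 17, ΣRT = 8868, M = 521.647
Σ(x−M)² = 2255253.88; s = √(2255253.88/16) = 375.438
Cutoffs: 521.647 ± 2·375.438 → [-229.2, 1272.5]
Outside: 1421, 1590 → excluded.
Retained (n=15): Σ = 5857, mean = 5857/15 = 390.467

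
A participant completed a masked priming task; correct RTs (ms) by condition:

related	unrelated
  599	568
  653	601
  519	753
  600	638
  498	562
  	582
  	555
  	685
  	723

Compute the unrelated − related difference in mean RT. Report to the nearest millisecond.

M(related) = 2869/5 = 573.800
M(unrelated) = 5667/9 = 629.667
Difference = 629.667 − 573.800 = 55.867 ms

56 ms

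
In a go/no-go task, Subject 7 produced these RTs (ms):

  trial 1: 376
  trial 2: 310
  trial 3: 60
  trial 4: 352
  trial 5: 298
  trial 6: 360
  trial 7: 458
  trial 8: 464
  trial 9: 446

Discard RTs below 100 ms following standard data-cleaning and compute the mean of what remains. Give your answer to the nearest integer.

Excluded: 60
Retained (n=8): Σ = 3064
Mean = 3064/8 = 383.0000

383 ms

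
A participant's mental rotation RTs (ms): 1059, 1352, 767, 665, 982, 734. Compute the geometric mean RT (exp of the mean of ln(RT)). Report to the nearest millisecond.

899 ms

ln(RT): 6.9651, 7.2093, 6.6425, 6.4998, 6.8896, 6.5985
Mean ln(RT) = 40.8048/6 = 6.80080
Geometric mean = exp(6.80080) = 898.57 ms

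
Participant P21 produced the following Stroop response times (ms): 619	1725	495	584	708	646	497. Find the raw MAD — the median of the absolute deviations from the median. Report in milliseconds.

Sorted: 495, 497, 584, 619, 646, 708, 1725 → median = 619
|x − 619|: 0, 1106, 124, 35, 89, 27, 122
Sorted deviations: 0, 27, 35, 89, 122, 124, 1106 → MAD = 89

89 ms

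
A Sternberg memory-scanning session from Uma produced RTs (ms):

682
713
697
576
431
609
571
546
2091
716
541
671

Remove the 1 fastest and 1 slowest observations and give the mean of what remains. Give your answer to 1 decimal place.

Sorted: 431, 541, 546, 571, 576, 609, 671, 682, 697, 713, 716, 2091
Drop lowest 1 (431) and highest 1 (2091)
Remaining (n=10): Σ = 6322, mean = 6322/10 = 632.200

632.2 ms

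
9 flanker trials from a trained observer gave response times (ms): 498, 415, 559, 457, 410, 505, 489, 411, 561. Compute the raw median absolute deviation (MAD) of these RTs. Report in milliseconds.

70 ms

Sorted: 410, 411, 415, 457, 489, 498, 505, 559, 561 → median = 489
|x − 489|: 9, 74, 70, 32, 79, 16, 0, 78, 72
Sorted deviations: 0, 9, 16, 32, 70, 72, 74, 78, 79 → MAD = 70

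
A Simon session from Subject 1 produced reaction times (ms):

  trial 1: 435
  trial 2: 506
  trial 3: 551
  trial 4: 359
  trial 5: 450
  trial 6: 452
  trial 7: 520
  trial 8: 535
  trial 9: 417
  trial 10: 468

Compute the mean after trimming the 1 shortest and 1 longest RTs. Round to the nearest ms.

473 ms

Sorted: 359, 417, 435, 450, 452, 468, 506, 520, 535, 551
Drop lowest 1 (359) and highest 1 (551)
Remaining (n=8): Σ = 3783, mean = 3783/8 = 472.875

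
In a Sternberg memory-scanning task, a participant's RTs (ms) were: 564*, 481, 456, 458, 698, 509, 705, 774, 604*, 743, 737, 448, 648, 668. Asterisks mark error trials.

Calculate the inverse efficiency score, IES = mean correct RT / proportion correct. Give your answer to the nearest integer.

Correct trials (n=12): 481, 456, 458, 698, 509, 705, 774, 743, 737, 448, 648, 668
Mean correct RT = 7325/12 = 610.4167 ms
Proportion correct = 12/14
IES = 610.4167 / (12/14) = 712.153 ms

712 ms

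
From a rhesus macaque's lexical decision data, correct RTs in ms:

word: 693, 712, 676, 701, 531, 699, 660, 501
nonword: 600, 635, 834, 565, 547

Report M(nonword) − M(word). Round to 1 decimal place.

-10.4 ms

M(word) = 5173/8 = 646.625
M(nonword) = 3181/5 = 636.200
Difference = 636.200 − 646.625 = -10.425 ms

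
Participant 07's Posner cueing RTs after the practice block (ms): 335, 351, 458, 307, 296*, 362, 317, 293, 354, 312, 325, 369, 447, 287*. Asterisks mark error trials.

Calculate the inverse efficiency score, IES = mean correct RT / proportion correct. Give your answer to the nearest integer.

411 ms

Correct trials (n=12): 335, 351, 458, 307, 362, 317, 293, 354, 312, 325, 369, 447
Mean correct RT = 4230/12 = 352.5000 ms
Proportion correct = 12/14
IES = 352.5000 / (12/14) = 411.250 ms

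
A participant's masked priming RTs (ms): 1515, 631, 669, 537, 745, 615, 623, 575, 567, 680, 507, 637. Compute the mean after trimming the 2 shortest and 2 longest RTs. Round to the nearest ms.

Sorted: 507, 537, 567, 575, 615, 623, 631, 637, 669, 680, 745, 1515
Drop lowest 2 (507, 537) and highest 2 (745, 1515)
Remaining (n=8): Σ = 4997, mean = 4997/8 = 624.625

625 ms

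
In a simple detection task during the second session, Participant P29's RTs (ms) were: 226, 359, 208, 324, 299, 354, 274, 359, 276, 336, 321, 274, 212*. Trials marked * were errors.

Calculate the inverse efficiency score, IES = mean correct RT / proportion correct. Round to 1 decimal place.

325.9 ms

Correct trials (n=12): 226, 359, 208, 324, 299, 354, 274, 359, 276, 336, 321, 274
Mean correct RT = 3610/12 = 300.8333 ms
Proportion correct = 12/13
IES = 300.8333 / (12/13) = 325.903 ms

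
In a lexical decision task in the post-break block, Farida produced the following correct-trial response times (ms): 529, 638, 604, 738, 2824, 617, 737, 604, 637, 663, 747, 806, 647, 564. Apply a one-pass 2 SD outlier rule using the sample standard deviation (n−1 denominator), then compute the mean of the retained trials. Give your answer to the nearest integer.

656 ms

n = 14, ΣRT = 11355, M = 811.071
Σ(x−M)² = 4439966.93; s = √(4439966.93/13) = 584.411
Cutoffs: 811.071 ± 2·584.411 → [-357.8, 1979.9]
Outside: 2824 → excluded.
Retained (n=13): Σ = 8531, mean = 8531/13 = 656.231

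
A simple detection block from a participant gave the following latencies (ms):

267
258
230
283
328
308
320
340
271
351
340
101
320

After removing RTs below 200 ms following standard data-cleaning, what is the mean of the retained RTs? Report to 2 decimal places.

Excluded: 101
Retained (n=12): Σ = 3616
Mean = 3616/12 = 301.3333

301.33 ms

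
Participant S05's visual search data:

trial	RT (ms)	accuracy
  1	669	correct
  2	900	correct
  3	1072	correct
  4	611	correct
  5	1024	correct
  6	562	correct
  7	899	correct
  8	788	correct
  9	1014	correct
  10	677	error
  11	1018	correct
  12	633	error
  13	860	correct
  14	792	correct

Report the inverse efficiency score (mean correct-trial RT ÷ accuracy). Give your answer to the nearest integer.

993 ms

Correct trials (n=12): 669, 900, 1072, 611, 1024, 562, 899, 788, 1014, 1018, 860, 792
Mean correct RT = 10209/12 = 850.7500 ms
Proportion correct = 12/14
IES = 850.7500 / (12/14) = 992.542 ms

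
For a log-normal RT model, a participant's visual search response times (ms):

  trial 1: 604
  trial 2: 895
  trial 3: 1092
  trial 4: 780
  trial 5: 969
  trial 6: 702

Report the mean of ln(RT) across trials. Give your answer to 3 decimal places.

ln(RT): 6.4036, 6.7968, 6.9958, 6.6593, 6.8763, 6.5539
Σ ln(RT) = 40.2857
Mean = 40.2857/6 = 6.71428

6.714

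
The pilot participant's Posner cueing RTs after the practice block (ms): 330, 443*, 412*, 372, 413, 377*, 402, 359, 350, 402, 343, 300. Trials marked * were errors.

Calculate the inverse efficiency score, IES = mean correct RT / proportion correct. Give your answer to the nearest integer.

Correct trials (n=9): 330, 372, 413, 402, 359, 350, 402, 343, 300
Mean correct RT = 3271/9 = 363.4444 ms
Proportion correct = 9/12
IES = 363.4444 / (9/12) = 484.593 ms

485 ms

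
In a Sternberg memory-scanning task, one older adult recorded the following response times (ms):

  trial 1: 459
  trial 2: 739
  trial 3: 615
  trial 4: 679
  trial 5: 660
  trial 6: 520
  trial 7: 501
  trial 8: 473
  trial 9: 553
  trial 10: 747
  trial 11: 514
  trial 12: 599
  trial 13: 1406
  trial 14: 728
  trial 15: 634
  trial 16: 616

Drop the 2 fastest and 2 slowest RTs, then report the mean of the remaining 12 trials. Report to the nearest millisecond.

613 ms

Sorted: 459, 473, 501, 514, 520, 553, 599, 615, 616, 634, 660, 679, 728, 739, 747, 1406
Drop lowest 2 (459, 473) and highest 2 (747, 1406)
Remaining (n=12): Σ = 7358, mean = 7358/12 = 613.167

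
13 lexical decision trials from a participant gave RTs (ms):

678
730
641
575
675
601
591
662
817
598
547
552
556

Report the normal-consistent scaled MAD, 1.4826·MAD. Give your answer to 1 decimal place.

Sorted: 547, 552, 556, 575, 591, 598, 601, 641, 662, 675, 678, 730, 817 → median = 601
|x − 601| sorted: 0, 3, 10, 26, 40, 45, 49, 54, 61, 74, 77, 129, 216 → MAD = 49
Robust SD ≈ 1.4826 × 49 = 72.647

72.6 ms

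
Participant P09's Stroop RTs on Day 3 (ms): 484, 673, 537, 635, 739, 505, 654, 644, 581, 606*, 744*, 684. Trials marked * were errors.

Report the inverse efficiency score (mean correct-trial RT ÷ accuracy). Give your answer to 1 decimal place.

Correct trials (n=10): 484, 673, 537, 635, 739, 505, 654, 644, 581, 684
Mean correct RT = 6136/10 = 613.6000 ms
Proportion correct = 10/12
IES = 613.6000 / (10/12) = 736.320 ms

736.3 ms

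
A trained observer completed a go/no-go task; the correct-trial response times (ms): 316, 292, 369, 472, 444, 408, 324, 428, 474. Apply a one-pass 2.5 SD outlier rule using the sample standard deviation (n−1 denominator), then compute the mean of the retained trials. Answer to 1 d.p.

391.9 ms

n = 9, ΣRT = 3527, M = 391.889
Σ(x−M)² = 38308.89; s = √(38308.89/8) = 69.200
Cutoffs: 391.889 ± 2.5·69.200 → [218.9, 564.9]
No RTs fall outside the cutoffs; all 9 retained. Mean = 3527/9 = 391.889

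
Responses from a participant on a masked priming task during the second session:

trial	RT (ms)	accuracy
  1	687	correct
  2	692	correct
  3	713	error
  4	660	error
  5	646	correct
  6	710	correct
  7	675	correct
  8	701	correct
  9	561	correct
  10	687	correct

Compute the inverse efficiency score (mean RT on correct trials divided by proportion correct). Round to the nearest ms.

Correct trials (n=8): 687, 692, 646, 710, 675, 701, 561, 687
Mean correct RT = 5359/8 = 669.8750 ms
Proportion correct = 8/10
IES = 669.8750 / (8/10) = 837.344 ms

837 ms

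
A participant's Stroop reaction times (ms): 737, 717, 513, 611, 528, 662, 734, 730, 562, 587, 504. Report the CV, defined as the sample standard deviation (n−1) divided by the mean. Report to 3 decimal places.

n = 11, Σ = 6885, M = 625.9091
Σ(x−M)² = 87476.909; s = √(87476.909/10) = 93.5291
CV = 93.5291 / 625.9091 = 0.14943

0.149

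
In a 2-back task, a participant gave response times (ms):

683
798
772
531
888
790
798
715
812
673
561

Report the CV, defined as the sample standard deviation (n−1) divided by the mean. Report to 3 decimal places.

n = 11, Σ = 8021, M = 729.1818
Σ(x−M)² = 120137.636; s = √(120137.636/10) = 109.6073
CV = 109.6073 / 729.1818 = 0.15032

0.150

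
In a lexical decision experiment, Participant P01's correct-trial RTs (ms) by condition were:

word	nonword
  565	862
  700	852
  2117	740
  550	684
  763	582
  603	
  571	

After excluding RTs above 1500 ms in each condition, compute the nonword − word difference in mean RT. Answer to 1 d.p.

word: exclude 2117
M(word) = 3752/6 = 625.333
M(nonword) = 3720/5 = 744.000
Difference = 744.000 − 625.333 = 118.667 ms

118.7 ms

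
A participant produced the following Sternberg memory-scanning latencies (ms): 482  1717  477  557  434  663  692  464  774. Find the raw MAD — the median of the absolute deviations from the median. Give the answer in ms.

Sorted: 434, 464, 477, 482, 557, 663, 692, 774, 1717 → median = 557
|x − 557|: 75, 1160, 80, 0, 123, 106, 135, 93, 217
Sorted deviations: 0, 75, 80, 93, 106, 123, 135, 217, 1160 → MAD = 106

106 ms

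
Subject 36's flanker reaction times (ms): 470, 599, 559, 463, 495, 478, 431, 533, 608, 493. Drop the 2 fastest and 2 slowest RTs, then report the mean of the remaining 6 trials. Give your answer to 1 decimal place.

504.7 ms

Sorted: 431, 463, 470, 478, 493, 495, 533, 559, 599, 608
Drop lowest 2 (431, 463) and highest 2 (599, 608)
Remaining (n=6): Σ = 3028, mean = 3028/6 = 504.667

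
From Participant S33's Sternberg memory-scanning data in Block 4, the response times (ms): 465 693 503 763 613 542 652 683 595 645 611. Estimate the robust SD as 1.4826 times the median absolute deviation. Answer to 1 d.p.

103.8 ms

Sorted: 465, 503, 542, 595, 611, 613, 645, 652, 683, 693, 763 → median = 613
|x − 613| sorted: 0, 2, 18, 32, 39, 70, 71, 80, 110, 148, 150 → MAD = 70
Robust SD ≈ 1.4826 × 70 = 103.782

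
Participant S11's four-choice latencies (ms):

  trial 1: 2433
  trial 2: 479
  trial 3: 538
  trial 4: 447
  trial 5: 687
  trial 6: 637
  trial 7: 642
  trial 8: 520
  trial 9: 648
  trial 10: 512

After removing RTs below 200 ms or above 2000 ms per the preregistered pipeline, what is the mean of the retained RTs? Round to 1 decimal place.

567.8 ms

Excluded: 2433
Retained (n=9): Σ = 5110
Mean = 5110/9 = 567.7778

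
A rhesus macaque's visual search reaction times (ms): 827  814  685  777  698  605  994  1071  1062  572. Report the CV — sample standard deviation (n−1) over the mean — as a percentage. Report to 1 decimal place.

n = 10, Σ = 8105, M = 810.5000
Σ(x−M)² = 293710.500; s = √(293710.500/9) = 180.6502
CV = 180.6502 / 810.5000 = 0.22289 = 22.289%

22.3%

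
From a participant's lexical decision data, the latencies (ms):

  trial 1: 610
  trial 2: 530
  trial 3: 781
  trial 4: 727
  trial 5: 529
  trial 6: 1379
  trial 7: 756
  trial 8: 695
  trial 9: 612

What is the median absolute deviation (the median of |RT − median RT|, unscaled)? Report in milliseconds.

85 ms

Sorted: 529, 530, 610, 612, 695, 727, 756, 781, 1379 → median = 695
|x − 695|: 85, 165, 86, 32, 166, 684, 61, 0, 83
Sorted deviations: 0, 32, 61, 83, 85, 86, 165, 166, 684 → MAD = 85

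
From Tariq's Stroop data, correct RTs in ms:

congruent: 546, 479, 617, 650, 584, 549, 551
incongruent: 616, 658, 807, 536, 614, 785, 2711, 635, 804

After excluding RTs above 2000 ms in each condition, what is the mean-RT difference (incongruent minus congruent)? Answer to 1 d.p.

incongruent: exclude 2711
M(congruent) = 3976/7 = 568.000
M(incongruent) = 5455/8 = 681.875
Difference = 681.875 − 568.000 = 113.875 ms

113.9 ms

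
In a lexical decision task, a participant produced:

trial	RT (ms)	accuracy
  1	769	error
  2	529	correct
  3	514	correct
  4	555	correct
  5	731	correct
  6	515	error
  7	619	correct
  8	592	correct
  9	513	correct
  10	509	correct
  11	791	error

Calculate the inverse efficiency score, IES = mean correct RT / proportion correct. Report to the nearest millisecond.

784 ms

Correct trials (n=8): 529, 514, 555, 731, 619, 592, 513, 509
Mean correct RT = 4562/8 = 570.2500 ms
Proportion correct = 8/11
IES = 570.2500 / (8/11) = 784.094 ms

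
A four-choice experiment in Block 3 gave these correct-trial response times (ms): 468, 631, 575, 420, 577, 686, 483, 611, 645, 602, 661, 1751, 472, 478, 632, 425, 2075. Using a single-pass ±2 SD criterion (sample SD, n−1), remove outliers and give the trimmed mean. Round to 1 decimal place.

n = 17, ΣRT = 12192, M = 717.176
Σ(x−M)² = 3408822.47; s = √(3408822.47/16) = 461.575
Cutoffs: 717.176 ± 2·461.575 → [-206.0, 1640.3]
Outside: 1751, 2075 → excluded.
Retained (n=15): Σ = 8366, mean = 8366/15 = 557.733

557.7 ms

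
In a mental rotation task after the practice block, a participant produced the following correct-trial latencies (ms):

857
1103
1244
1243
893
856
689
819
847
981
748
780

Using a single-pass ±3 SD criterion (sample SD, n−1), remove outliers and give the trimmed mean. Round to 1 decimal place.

n = 12, ΣRT = 11060, M = 921.667
Σ(x−M)² = 373350.67; s = √(373350.67/11) = 184.231
Cutoffs: 921.667 ± 3·184.231 → [369.0, 1474.4]
No RTs fall outside the cutoffs; all 12 retained. Mean = 11060/12 = 921.667

921.7 ms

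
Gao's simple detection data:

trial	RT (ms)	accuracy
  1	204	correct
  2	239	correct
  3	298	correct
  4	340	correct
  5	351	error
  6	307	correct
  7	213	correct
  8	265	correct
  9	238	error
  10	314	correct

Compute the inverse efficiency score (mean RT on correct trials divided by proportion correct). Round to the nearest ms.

341 ms

Correct trials (n=8): 204, 239, 298, 340, 307, 213, 265, 314
Mean correct RT = 2180/8 = 272.5000 ms
Proportion correct = 8/10
IES = 272.5000 / (8/10) = 340.625 ms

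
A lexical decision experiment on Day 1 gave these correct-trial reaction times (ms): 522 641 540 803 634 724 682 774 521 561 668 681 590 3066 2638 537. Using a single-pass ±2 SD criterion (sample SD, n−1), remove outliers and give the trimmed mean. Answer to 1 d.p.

n = 16, ΣRT = 14582, M = 911.375
Σ(x−M)² = 8812451.75; s = √(8812451.75/15) = 766.483
Cutoffs: 911.375 ± 2·766.483 → [-621.6, 2444.3]
Outside: 2638, 3066 → excluded.
Retained (n=14): Σ = 8878, mean = 8878/14 = 634.143

634.1 ms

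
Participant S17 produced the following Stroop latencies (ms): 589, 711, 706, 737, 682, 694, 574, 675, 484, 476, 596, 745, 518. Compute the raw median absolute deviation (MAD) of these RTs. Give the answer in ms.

70 ms

Sorted: 476, 484, 518, 574, 589, 596, 675, 682, 694, 706, 711, 737, 745 → median = 675
|x − 675|: 86, 36, 31, 62, 7, 19, 101, 0, 191, 199, 79, 70, 157
Sorted deviations: 0, 7, 19, 31, 36, 62, 70, 79, 86, 101, 157, 191, 199 → MAD = 70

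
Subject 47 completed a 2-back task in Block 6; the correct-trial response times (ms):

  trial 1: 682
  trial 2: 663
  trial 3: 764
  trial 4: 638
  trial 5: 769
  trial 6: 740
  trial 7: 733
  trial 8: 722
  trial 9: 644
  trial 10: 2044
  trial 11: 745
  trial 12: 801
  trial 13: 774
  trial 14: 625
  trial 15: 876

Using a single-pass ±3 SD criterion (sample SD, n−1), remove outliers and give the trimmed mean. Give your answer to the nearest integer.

n = 15, ΣRT = 12220, M = 814.667
Σ(x−M)² = 1684115.33; s = √(1684115.33/14) = 346.834
Cutoffs: 814.667 ± 3·346.834 → [-225.8, 1855.2]
Outside: 2044 → excluded.
Retained (n=14): Σ = 10176, mean = 10176/14 = 726.857

727 ms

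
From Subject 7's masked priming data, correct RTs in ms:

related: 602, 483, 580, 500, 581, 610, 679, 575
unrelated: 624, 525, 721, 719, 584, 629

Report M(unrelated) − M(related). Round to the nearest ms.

M(related) = 4610/8 = 576.250
M(unrelated) = 3802/6 = 633.667
Difference = 633.667 − 576.250 = 57.417 ms

57 ms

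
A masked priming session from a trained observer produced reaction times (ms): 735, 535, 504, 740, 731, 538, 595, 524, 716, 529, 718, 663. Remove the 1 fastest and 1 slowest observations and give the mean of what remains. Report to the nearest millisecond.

628 ms

Sorted: 504, 524, 529, 535, 538, 595, 663, 716, 718, 731, 735, 740
Drop lowest 1 (504) and highest 1 (740)
Remaining (n=10): Σ = 6284, mean = 6284/10 = 628.400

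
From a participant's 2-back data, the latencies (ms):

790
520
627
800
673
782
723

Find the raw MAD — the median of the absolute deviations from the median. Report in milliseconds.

Sorted: 520, 627, 673, 723, 782, 790, 800 → median = 723
|x − 723|: 67, 203, 96, 77, 50, 59, 0
Sorted deviations: 0, 50, 59, 67, 77, 96, 203 → MAD = 67

67 ms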